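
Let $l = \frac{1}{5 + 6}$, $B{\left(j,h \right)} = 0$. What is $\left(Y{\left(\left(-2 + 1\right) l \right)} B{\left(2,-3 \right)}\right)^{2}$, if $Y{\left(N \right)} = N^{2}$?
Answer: $0$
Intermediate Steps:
$l = \frac{1}{11} \approx 0.090909$
$\left(Y{\left(\left(-2 + 1\right) l \right)} B{\left(2,-3 \right)}\right)^{2} = \left(\left(\left(-2 + 1\right) \frac{1}{11}\right)^{2} \cdot 0\right)^{2} = \left(\left(\left(-1\right) \frac{1}{11}\right)^{2} \cdot 0\right)^{2} = \left(\left(- \frac{1}{11}\right)^{2} \cdot 0\right)^{2} = \left(\frac{1}{121} \cdot 0\right)^{2} = 0^{2} = 0$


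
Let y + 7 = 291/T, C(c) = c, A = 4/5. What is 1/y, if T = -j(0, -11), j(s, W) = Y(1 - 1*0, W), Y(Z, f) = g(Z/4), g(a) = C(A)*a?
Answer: -1/1462 ≈ -0.00068399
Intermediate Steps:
A = ⅘ (A = 4*(⅕) = ⅘ ≈ 0.80000)
g(a) = 4*a/5
Y(Z, f) = Z/5 (Y(Z, f) = 4*(Z/4)/5 = Z/5)
j(s, W) = ⅕ (j(s, W) = (1 - 1*0)/5 = (1 + 0)/5 = (⅕)*1 = ⅕)
T = -⅕ (T = -1*⅕ = -⅕ ≈ -0.20000)
y = -1462 (y = -7 + 291/(-⅕) = -7 + 291*(-5) = -7 - 1455 = -1462)
1/y = 1/(-1462) = -1/1462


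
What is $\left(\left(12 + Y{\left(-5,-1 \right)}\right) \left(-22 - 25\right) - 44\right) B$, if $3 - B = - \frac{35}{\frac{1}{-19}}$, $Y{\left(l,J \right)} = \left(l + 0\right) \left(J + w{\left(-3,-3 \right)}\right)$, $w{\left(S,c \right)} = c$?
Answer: $1024776$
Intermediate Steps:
$Y{\left(l,J \right)} = l \left(-3 + J\right)$ ($Y{\left(l,J \right)} = \left(l + 0\right) \left(J - 3\right) = l \left(-3 + J\right)$)
$B = -662$ ($B = 3 - - \frac{35}{\frac{1}{-19}} = 3 - - \frac{35}{- \frac{1}{19}} = 3 - \left(-35\right) \left(-19\right) = 3 - 665 = -662$)
$\left(\left(12 + Y{\left(-5,-1 \right)}\right) \left(-22 - 25\right) - 44\right) B = \left(\left(12 - 5 \left(-3 - 1\right)\right) \left(-22 - 25\right) - 44\right) \left(-662\right) = \left(\left(12 - -20\right) \left(-47\right) - 44\right) \left(-662\right) = \left(\left(12 + 20\right) \left(-47\right) - 44\right) \left(-662\right) = \left(32 \left(-47\right) - 44\right) \left(-662\right) = \left(-1504 - 44\right) \left(-662\right) = \left(-1548\right) \left(-662\right) = 1024776$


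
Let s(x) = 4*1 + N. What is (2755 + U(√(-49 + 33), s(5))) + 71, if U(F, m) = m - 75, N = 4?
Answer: 2759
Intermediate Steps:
s(x) = 8 (s(x) = 4*1 + 4 = 4 + 4 = 8)
U(F, m) = -75 + m
(2755 + U(√(-49 + 33), s(5))) + 71 = (2755 + (-75 + 8)) + 71 = (2755 - 67) + 71 = 2688 + 71 = 2759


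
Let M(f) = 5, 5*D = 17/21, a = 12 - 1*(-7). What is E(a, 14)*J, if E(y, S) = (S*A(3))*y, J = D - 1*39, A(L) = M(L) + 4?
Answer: -464892/5 ≈ -92978.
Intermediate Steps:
a = 19 (a = 12 + 7 = 19)
D = 17/105 (D = (17/21)/5 = (17*(1/21))/5 = (⅕)*(17/21) = 17/105 ≈ 0.16190)
A(L) = 9 (A(L) = 5 + 4 = 9)
J = -4078/105 (J = 17/105 - 1*39 = 17/105 - 39 = -4078/105 ≈ -38.838)
E(y, S) = 9*S*y (E(y, S) = (S*9)*y = (9*S)*y = 9*S*y)
E(a, 14)*J = (9*14*19)*(-4078/105) = 2394*(-4078/105) = -464892/5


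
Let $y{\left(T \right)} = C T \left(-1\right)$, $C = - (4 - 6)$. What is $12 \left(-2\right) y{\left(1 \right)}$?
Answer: $48$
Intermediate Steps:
$C = 2$ ($C = - (4 - 6) = \left(-1\right) \left(-2\right) = 2$)
$y{\left(T \right)} = - 2 T$ ($y{\left(T \right)} = 2 T \left(-1\right) = - 2 T$)
$12 \left(-2\right) y{\left(1 \right)} = 12 \left(-2\right) \left(\left(-2\right) 1\right) = \left(-24\right) \left(-2\right) = 48$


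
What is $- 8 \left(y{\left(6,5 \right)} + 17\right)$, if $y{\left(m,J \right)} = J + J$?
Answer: $-216$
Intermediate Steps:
$y{\left(m,J \right)} = 2 J$
$- 8 \left(y{\left(6,5 \right)} + 17\right) = - 8 \left(2 \cdot 5 + 17\right) = - 8 \left(10 + 17\right) = \left(-8\right) 27 = -216$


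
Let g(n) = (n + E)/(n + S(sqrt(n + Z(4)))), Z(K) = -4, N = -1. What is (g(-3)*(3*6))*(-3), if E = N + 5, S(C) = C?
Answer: 81/8 + 27*I*sqrt(7)/8 ≈ 10.125 + 8.9294*I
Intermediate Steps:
E = 4 (E = -1 + 5 = 4)
g(n) = (4 + n)/(n + sqrt(-4 + n)) (g(n) = (n + 4)/(n + sqrt(n - 4)) = (4 + n)/(n + sqrt(-4 + n)))
(g(-3)*(3*6))*(-3) = (((4 - 3)/(-3 + sqrt(-4 - 3)))*(3*6))*(-3) = ((1/(-3 + sqrt(-7)))*18)*(-3) = ((1/(-3 + I*sqrt(7)))*18)*(-3) = (18/(-3 + I*sqrt(7)))*(-3) = -54/(-3 + I*sqrt(7))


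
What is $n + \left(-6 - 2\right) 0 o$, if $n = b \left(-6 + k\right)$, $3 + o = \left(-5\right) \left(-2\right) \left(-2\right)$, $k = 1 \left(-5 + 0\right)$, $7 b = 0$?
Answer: $0$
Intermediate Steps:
$b = 0$ ($b = \frac{1}{7} \cdot 0 = 0$)
$k = -5$ ($k = 1 \left(-5\right) = -5$)
$o = -23$ ($o = -3 + \left(-5\right) \left(-2\right) \left(-2\right) = -3 + 10 \left(-2\right) = -3 - 20 = -23$)
$n = 0$ ($n = 0 \left(-6 - 5\right) = 0 \left(-11\right) = 0$)
$n + \left(-6 - 2\right) 0 o = 0 + \left(-6 - 2\right) 0 \left(-23\right) = 0 + \left(-8\right) 0 \left(-23\right) = 0 + 0 \left(-23\right) = 0 + 0 = 0$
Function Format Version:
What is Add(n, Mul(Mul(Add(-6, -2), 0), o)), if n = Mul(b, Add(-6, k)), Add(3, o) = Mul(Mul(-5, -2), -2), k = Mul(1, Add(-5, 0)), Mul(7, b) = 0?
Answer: 0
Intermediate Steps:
b = 0 (b = Mul(Rational(1, 7), 0) = 0)
k = -5 (k = Mul(1, -5) = -5)
o = -23 (o = Add(-3, Mul(Mul(-5, -2), -2)) = Add(-3, Mul(10, -2)) = Add(-3, -20) = -23)
n = 0 (n = Mul(0, Add(-6, -5)) = Mul(0, -11) = 0)
Add(n, Mul(Mul(Add(-6, -2), 0), o)) = Add(0, Mul(Mul(Add(-6, -2), 0), -23)) = Add(0, Mul(Mul(-8, 0), -23)) = Add(0, Mul(0, -23)) = Add(0, 0) = 0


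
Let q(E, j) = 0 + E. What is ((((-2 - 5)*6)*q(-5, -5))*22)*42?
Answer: 194040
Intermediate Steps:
q(E, j) = E
((((-2 - 5)*6)*q(-5, -5))*22)*42 = ((((-2 - 5)*6)*(-5))*22)*42 = ((-7*6*(-5))*22)*42 = (-42*(-5)*22)*42 = (210*22)*42 = 4620*42 = 194040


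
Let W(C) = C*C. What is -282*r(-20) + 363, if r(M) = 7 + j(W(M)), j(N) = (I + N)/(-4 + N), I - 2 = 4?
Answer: -62704/33 ≈ -1900.1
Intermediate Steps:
I = 6 (I = 2 + 4 = 6)
W(C) = C**2
j(N) = (6 + N)/(-4 + N)
r(M) = 7 + (6 + M**2)/(-4 + M**2)
-282*r(-20) + 363 = -564*(-11 + 4*(-20)**2)/(-4 + (-20)**2) + 363 = -564*(-11 + 4*400)/(-4 + 400) + 363 = -564*(-11 + 1600)/396 + 363 = -564*1589/396 + 363 = -282*1589/198 + 363 = -74683/33 + 363 = -62704/33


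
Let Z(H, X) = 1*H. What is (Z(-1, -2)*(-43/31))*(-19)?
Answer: -817/31 ≈ -26.355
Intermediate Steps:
Z(H, X) = H
(Z(-1, -2)*(-43/31))*(-19) = -(-43)/31*(-19) = -1*(-43/31)*(-19) = (43/31)*(-19) = -817/31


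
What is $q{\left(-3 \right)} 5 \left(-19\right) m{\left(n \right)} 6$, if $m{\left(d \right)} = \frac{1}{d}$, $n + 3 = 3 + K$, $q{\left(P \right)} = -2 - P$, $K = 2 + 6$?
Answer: $- \frac{285}{4} \approx -71.25$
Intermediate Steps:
$K = 8$
$n = 8$ ($n = -3 + \left(3 + 8\right) = -3 + 11 = 8$)
$q{\left(-3 \right)} 5 \left(-19\right) m{\left(n \right)} 6 = \frac{\left(-2 - -3\right) 5 \left(-19\right)}{8} \cdot 6 = \left(-2 + 3\right) 5 \left(-19\right) \frac{1}{8} \cdot 6 = 1 \cdot 5 \left(-19\right) \frac{1}{8} \cdot 6 = 5 \left(-19\right) \frac{1}{8} \cdot 6 = \left(-95\right) \frac{1}{8} \cdot 6 = \left(- \frac{95}{8}\right) 6 = - \frac{285}{4}$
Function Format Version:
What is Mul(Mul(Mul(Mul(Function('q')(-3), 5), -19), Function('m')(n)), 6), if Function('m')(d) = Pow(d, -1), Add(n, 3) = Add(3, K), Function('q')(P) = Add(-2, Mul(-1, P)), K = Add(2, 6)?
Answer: Rational(-285, 4) ≈ -71.250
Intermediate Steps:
K = 8
n = 8 (n = Add(-3, Add(3, 8)) = Add(-3, 11) = 8)
Mul(Mul(Mul(Mul(Function('q')(-3), 5), -19), Function('m')(n)), 6) = Mul(Mul(Mul(Mul(Add(-2, Mul(-1, -3)), 5), -19), Pow(8, -1)), 6) = Mul(Mul(Mul(Mul(Add(-2, 3), 5), -19), Rational(1, 8)), 6) = Mul(Mul(Mul(Mul(1, 5), -19), Rational(1, 8)), 6) = Mul(Mul(Mul(5, -19), Rational(1, 8)), 6) = Mul(Mul(-95, Rational(1, 8)), 6) = Mul(Rational(-95, 8), 6) = Rational(-285, 4)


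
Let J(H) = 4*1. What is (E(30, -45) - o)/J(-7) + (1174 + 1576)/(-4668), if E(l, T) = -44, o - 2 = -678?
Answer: 367397/2334 ≈ 157.41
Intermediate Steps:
J(H) = 4
o = -676 (o = 2 - 678 = -676)
(E(30, -45) - o)/J(-7) + (1174 + 1576)/(-4668) = (-44 - 1*(-676))/4 + (1174 + 1576)/(-4668) = (-44 + 676)*(¼) + 2750*(-1/4668) = 632*(¼) - 1375/2334 = 158 - 1375/2334 = 367397/2334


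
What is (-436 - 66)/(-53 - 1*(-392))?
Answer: -502/339 ≈ -1.4808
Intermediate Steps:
(-436 - 66)/(-53 - 1*(-392)) = -502/(-53 + 392) = -502/339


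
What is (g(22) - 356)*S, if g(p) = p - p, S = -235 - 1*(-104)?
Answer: 46636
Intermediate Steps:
S = -131 (S = -235 + 104 = -131)
g(p) = 0
(g(22) - 356)*S = (0 - 356)*(-131) = -356*(-131) = 46636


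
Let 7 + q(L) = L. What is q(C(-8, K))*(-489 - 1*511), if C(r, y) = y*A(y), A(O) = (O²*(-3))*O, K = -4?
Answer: 775000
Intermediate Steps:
A(O) = -3*O³ (A(O) = (-3*O²)*O = -3*O³)
C(r, y) = -3*y⁴ (C(r, y) = y*(-3*y³) = -3*y⁴)
q(L) = -7 + L
q(C(-8, K))*(-489 - 1*511) = (-7 - 3*(-4)⁴)*(-489 - 1*511) = (-7 - 3*256)*(-489 - 511) = (-7 - 768)*(-1000) = -775*(-1000) = 775000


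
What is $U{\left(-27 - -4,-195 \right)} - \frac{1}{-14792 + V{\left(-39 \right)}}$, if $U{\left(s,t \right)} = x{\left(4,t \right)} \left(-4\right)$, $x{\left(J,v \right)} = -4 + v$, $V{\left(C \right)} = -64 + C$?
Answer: $\frac{11856421}{14895} \approx 796.0$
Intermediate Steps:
$U{\left(s,t \right)} = 16 - 4 t$ ($U{\left(s,t \right)} = \left(-4 + t\right) \left(-4\right) = 16 - 4 t$)
$U{\left(-27 - -4,-195 \right)} - \frac{1}{-14792 + V{\left(-39 \right)}} = \left(16 - -780\right) - \frac{1}{-14792 - 103} = \left(16 + 780\right) - \frac{1}{-14792 - 103} = 796 - \frac{1}{-14895} = 796 - - \frac{1}{14895} = 796 + \frac{1}{14895} = \frac{11856421}{14895}$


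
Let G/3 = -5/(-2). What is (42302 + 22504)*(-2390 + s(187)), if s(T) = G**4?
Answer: 401311155/8 ≈ 5.0164e+7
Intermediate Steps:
G = 15/2 (G = 3*(-5/(-2)) = 3*(-5*(-1/2)) = 3*(5/2) = 15/2 ≈ 7.5000)
s(T) = 50625/16 (s(T) = (15/2)**4 = 50625/16)
(42302 + 22504)*(-2390 + s(187)) = (42302 + 22504)*(-2390 + 50625/16) = 64806*(12385/16) = 401311155/8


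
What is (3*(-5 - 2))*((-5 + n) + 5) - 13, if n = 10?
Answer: -223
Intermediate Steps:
(3*(-5 - 2))*((-5 + n) + 5) - 13 = (3*(-5 - 2))*((-5 + 10) + 5) - 13 = (3*(-7))*(5 + 5) - 13 = -21*10 - 13 = -210 - 13 = -223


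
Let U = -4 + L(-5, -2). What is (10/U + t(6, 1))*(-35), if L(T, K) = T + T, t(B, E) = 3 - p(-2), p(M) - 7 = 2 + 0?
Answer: 235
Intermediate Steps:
p(M) = 9 (p(M) = 7 + (2 + 0) = 7 + 2 = 9)
t(B, E) = -6 (t(B, E) = 3 - 1*9 = 3 - 9 = -6)
L(T, K) = 2*T
U = -14 (U = -4 + 2*(-5) = -4 - 10 = -14)
(10/U + t(6, 1))*(-35) = (10/(-14) - 6)*(-35) = (10*(-1/14) - 6)*(-35) = (-5/7 - 6)*(-35) = -47/7*(-35) = 235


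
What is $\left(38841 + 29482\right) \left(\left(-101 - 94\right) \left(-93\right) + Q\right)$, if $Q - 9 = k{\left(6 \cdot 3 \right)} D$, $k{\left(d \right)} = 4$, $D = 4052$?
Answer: $2347031696$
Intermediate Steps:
$Q = 16217$ ($Q = 9 + 4 \cdot 4052 = 9 + 16208 = 16217$)
$\left(38841 + 29482\right) \left(\left(-101 - 94\right) \left(-93\right) + Q\right) = \left(38841 + 29482\right) \left(\left(-101 - 94\right) \left(-93\right) + 16217\right) = 68323 \left(\left(-195\right) \left(-93\right) + 16217\right) = 68323 \left(18135 + 16217\right) = 68323 \cdot 34352 = 2347031696$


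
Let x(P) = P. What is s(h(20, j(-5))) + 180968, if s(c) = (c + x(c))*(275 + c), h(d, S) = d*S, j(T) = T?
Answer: 145968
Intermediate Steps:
h(d, S) = S*d
s(c) = 2*c*(275 + c) (s(c) = (c + c)*(275 + c) = (2*c)*(275 + c) = 2*c*(275 + c))
s(h(20, j(-5))) + 180968 = 2*(-5*20)*(275 - 5*20) + 180968 = 2*(-100)*(275 - 100) + 180968 = 2*(-100)*175 + 180968 = -35000 + 180968 = 145968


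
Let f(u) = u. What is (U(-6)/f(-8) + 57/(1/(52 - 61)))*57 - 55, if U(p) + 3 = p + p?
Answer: -233513/8 ≈ -29189.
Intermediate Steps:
U(p) = -3 + 2*p (U(p) = -3 + (p + p) = -3 + 2*p)
(U(-6)/f(-8) + 57/(1/(52 - 61)))*57 - 55 = ((-3 + 2*(-6))/(-8) + 57/(1/(52 - 61)))*57 - 55 = ((-3 - 12)*(-⅛) + 57/(1/(-9)))*57 - 55 = (-15*(-⅛) + 57/(-⅑))*57 - 55 = (15/8 + 57*(-9))*57 - 55 = (15/8 - 513)*57 - 55 = -4089/8*57 - 55 = -233073/8 - 55 = -233513/8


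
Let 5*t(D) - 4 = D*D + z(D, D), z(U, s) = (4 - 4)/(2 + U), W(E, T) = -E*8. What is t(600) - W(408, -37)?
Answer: 376324/5 ≈ 75265.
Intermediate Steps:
W(E, T) = -8*E
z(U, s) = 0 (z(U, s) = 0/(2 + U) = 0)
t(D) = ⅘ + D²/5 (t(D) = ⅘ + (D*D + 0)/5 = ⅘ + (D² + 0)/5 = ⅘ + D²/5)
t(600) - W(408, -37) = (⅘ + (⅕)*600²) - (-8)*408 = (⅘ + (⅕)*360000) - 1*(-3264) = (⅘ + 72000) + 3264 = 360004/5 + 3264 = 376324/5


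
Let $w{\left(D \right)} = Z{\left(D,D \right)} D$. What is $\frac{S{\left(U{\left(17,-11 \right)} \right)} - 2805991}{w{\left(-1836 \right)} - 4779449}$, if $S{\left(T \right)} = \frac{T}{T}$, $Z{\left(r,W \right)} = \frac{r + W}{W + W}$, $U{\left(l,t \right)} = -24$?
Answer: $\frac{561198}{956257} \approx 0.58687$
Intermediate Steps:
$Z{\left(r,W \right)} = \frac{W + r}{2 W}$
$w{\left(D \right)} = D$ ($w{\left(D \right)} = \frac{D + D}{2 D} D = \frac{2 D}{2 D} D = 1 D = D$)
$S{\left(T \right)} = 1$
$\frac{S{\left(U{\left(17,-11 \right)} \right)} - 2805991}{w{\left(-1836 \right)} - 4779449} = \frac{1 - 2805991}{-1836 - 4779449} = \frac{1 - 2805991}{-4781285} = \left(1 - 2805991\right) \left(- \frac{1}{4781285}\right) = \left(-2805990\right) \left(- \frac{1}{4781285}\right) = \frac{561198}{956257}$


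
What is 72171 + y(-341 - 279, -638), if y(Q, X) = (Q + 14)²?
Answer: 439407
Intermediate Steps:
y(Q, X) = (14 + Q)²
72171 + y(-341 - 279, -638) = 72171 + (14 + (-341 - 279))² = 72171 + (14 - 620)² = 72171 + (-606)² = 72171 + 367236 = 439407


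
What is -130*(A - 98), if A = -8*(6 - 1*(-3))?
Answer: 22100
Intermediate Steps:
A = -72 (A = -8*(6 + 3) = -8*9 = -72)
-130*(A - 98) = -130*(-72 - 98) = -130*(-170) = 22100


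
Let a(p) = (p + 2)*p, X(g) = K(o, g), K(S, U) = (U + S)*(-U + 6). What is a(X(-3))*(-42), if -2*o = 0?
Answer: -28350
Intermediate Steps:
o = 0 (o = -½*0 = 0)
K(S, U) = (6 - U)*(S + U) (K(S, U) = (S + U)*(6 - U) = (6 - U)*(S + U))
X(g) = -g² + 6*g (X(g) = -g² + 6*0 + 6*g - 1*0*g = -g² + 0 + 6*g + 0 = -g² + 6*g)
a(p) = p*(2 + p) (a(p) = (2 + p)*p = p*(2 + p))
a(X(-3))*(-42) = ((-3*(6 - 1*(-3)))*(2 - 3*(6 - 1*(-3))))*(-42) = ((-3*(6 + 3))*(2 - 3*(6 + 3)))*(-42) = ((-3*9)*(2 - 3*9))*(-42) = -27*(2 - 27)*(-42) = -27*(-25)*(-42) = 675*(-42) = -28350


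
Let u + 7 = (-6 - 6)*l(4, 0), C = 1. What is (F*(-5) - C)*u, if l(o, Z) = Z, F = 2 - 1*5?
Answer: -98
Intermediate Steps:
F = -3 (F = 2 - 5 = -3)
u = -7 (u = -7 + (-6 - 6)*0 = -7 - 12*0 = -7 + 0 = -7)
(F*(-5) - C)*u = (-3*(-5) - 1)*(-7) = (15 - 1*1)*(-7) = (15 - 1)*(-7) = 14*(-7) = -98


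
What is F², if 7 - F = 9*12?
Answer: 10201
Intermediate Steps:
F = -101 (F = 7 - 9*12 = 7 - 1*108 = 7 - 108 = -101)
F² = (-101)² = 10201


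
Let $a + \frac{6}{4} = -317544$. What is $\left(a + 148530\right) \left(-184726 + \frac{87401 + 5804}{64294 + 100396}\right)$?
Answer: $\frac{2056745004362757}{65876} \approx 3.1221 \cdot 10^{10}$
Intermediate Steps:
$a = - \frac{635091}{2}$ ($a = - \frac{3}{2} - 317544 = - \frac{635091}{2} \approx -3.1755 \cdot 10^{5}$)
$\left(a + 148530\right) \left(-184726 + \frac{87401 + 5804}{64294 + 100396}\right) = \left(- \frac{635091}{2} + 148530\right) \left(-184726 + \frac{87401 + 5804}{64294 + 100396}\right) = - \frac{338031 \left(-184726 + \frac{93205}{164690}\right)}{2} = - \frac{338031 \left(-184726 + 93205 \cdot \frac{1}{164690}\right)}{2} = - \frac{338031 \left(-184726 + \frac{18641}{32938}\right)}{2} = \left(- \frac{338031}{2}\right) \left(- \frac{6084486347}{32938}\right) = \frac{2056745004362757}{65876}$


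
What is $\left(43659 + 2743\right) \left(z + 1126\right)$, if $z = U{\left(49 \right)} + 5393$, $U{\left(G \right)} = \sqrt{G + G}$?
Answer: $302494638 + 324814 \sqrt{2} \approx 3.0295 \cdot 10^{8}$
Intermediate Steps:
$U{\left(G \right)} = \sqrt{2} \sqrt{G}$ ($U{\left(G \right)} = \sqrt{2 G} = \sqrt{2} \sqrt{G}$)
$z = 5393 + 7 \sqrt{2}$ ($z = \sqrt{2} \sqrt{49} + 5393 = \sqrt{2} \cdot 7 + 5393 = 7 \sqrt{2} + 5393 = 5393 + 7 \sqrt{2} \approx 5402.9$)
$\left(43659 + 2743\right) \left(z + 1126\right) = \left(43659 + 2743\right) \left(\left(5393 + 7 \sqrt{2}\right) + 1126\right) = 46402 \left(6519 + 7 \sqrt{2}\right) = 302494638 + 324814 \sqrt{2}$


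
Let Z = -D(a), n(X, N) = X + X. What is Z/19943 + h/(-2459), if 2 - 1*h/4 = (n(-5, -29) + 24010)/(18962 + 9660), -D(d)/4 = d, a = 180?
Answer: 2182851736/63800827937 ≈ 0.034214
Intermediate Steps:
n(X, N) = 2*X
D(d) = -4*d
h = 66488/14311 (h = 8 - 4*(2*(-5) + 24010)/(18962 + 9660) = 8 - 4*(-10 + 24010)/28622 = 8 - 96000/28622 = 8 - 4*12000/14311 = 8 - 48000/14311 = 66488/14311 ≈ 4.6459)
Z = 720 (Z = -(-4)*180 = -1*(-720) = 720)
Z/19943 + h/(-2459) = 720/19943 + (66488/14311)/(-2459) = 720*(1/19943) + (66488/14311)*(-1/2459) = 720/19943 - 66488/35190749 = 2182851736/63800827937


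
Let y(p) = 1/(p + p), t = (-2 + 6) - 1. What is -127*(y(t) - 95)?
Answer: 72263/6 ≈ 12044.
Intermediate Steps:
t = 3 (t = 4 - 1 = 3)
y(p) = 1/(2*p)
-127*(y(t) - 95) = -127*((1/2)/3 - 95) = -127*((1/2)*(1/3) - 95) = -127*(1/6 - 95) = -127*(-569/6) = 72263/6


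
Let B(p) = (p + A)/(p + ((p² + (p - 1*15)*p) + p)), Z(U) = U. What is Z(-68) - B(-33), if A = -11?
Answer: -16112/237 ≈ -67.983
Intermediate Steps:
B(p) = (-11 + p)/(p² + 2*p + p*(-15 + p)) (B(p) = (p - 11)/(p + ((p² + (p - 1*15)*p) + p)) = (-11 + p)/(p + ((p² + (p - 15)*p) + p)) = (-11 + p)/(p + ((p² + (-15 + p)*p) + p)) = (-11 + p)/(p + ((p² + p*(-15 + p)) + p)) = (-11 + p)/(p + (p + p² + p*(-15 + p))) = (-11 + p)/(p² + 2*p + p*(-15 + p)))
Z(-68) - B(-33) = -68 - (-11 - 33)/((-33)*(-13 + 2*(-33))) = -68 - (-1)*(-44)/(33*(-13 - 66)) = -68 - (-1)*(-44)/(33*(-79)) = -68 - (-1)*(-1)*(-44)/(33*79) = -68 - 1*(-4/237) = -68 + 4/237 = -16112/237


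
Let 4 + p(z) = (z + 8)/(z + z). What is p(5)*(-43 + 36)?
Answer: 189/10 ≈ 18.900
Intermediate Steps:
p(z) = -4 + (8 + z)/(2*z) (p(z) = -4 + (z + 8)/(z + z) = -4 + (8 + z)/((2*z)) = -4 + (8 + z)*(1/(2*z)) = -4 + (8 + z)/(2*z))
p(5)*(-43 + 36) = (-7/2 + 4/5)*(-43 + 36) = (-7/2 + 4*(⅕))*(-7) = (-7/2 + ⅘)*(-7) = -27/10*(-7) = 189/10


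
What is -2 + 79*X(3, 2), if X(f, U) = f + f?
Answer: 472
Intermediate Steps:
X(f, U) = 2*f
-2 + 79*X(3, 2) = -2 + 79*(2*3) = -2 + 79*6 = -2 + 474 = 472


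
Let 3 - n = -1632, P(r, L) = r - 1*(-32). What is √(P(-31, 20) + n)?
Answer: 2*√409 ≈ 40.448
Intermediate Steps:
P(r, L) = 32 + r (P(r, L) = r + 32 = 32 + r)
n = 1635 (n = 3 - 1*(-1632) = 3 + 1632 = 1635)
√(P(-31, 20) + n) = √((32 - 31) + 1635) = √(1 + 1635) = √1636 = 2*√409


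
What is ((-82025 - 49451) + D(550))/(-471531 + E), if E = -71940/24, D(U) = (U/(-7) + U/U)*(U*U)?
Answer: 330355664/6643399 ≈ 49.727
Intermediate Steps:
D(U) = U**2*(1 - U/7) (D(U) = (U*(-1/7) + 1)*U**2 = (-U/7 + 1)*U**2 = (1 - U/7)*U**2 = U**2*(1 - U/7))
E = -5995/2 (E = -71940/24 = -4796*5/8 = -5995/2 ≈ -2997.5)
((-82025 - 49451) + D(550))/(-471531 + E) = ((-82025 - 49451) + (1/7)*550**2*(7 - 1*550))/(-471531 - 5995/2) = (-131476 + (1/7)*302500*(7 - 550))/(-949057/2) = (-131476 + (1/7)*302500*(-543))*(-2/949057) = (-131476 - 164257500/7)*(-2/949057) = -165177832/7*(-2/949057) = 330355664/6643399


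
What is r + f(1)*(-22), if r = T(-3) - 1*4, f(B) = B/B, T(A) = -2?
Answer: -28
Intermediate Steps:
f(B) = 1
r = -6 (r = -2 - 1*4 = -2 - 4 = -6)
r + f(1)*(-22) = -6 + 1*(-22) = -6 - 22 = -28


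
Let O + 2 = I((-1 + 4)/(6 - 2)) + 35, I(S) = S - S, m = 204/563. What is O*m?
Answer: 6732/563 ≈ 11.957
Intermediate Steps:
m = 204/563 (m = 204*(1/563) = 204/563 ≈ 0.36234)
I(S) = 0
O = 33 (O = -2 + (0 + 35) = -2 + 35 = 33)
O*m = 33*(204/563) = 6732/563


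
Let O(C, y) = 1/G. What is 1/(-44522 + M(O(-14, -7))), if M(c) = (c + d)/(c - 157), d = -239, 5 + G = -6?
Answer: -864/38465693 ≈ -2.2462e-5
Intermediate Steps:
G = -11 (G = -5 - 6 = -11)
O(C, y) = -1/11 (O(C, y) = 1/(-11) = -1/11)
M(c) = (-239 + c)/(-157 + c) (M(c) = (c - 239)/(c - 157) = (-239 + c)/(-157 + c))
1/(-44522 + M(O(-14, -7))) = 1/(-44522 + (-239 - 1/11)/(-157 - 1/11)) = 1/(-44522 - 2630/11/(-1728/11)) = 1/(-44522 - 11/1728*(-2630/11)) = 1/(-44522 + 1315/864) = 1/(-38465693/864) = -864/38465693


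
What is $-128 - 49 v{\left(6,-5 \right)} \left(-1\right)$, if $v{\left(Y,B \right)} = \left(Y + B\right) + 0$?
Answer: $-79$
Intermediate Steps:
$v{\left(Y,B \right)} = B + Y$ ($v{\left(Y,B \right)} = \left(B + Y\right) + 0 = B + Y$)
$-128 - 49 v{\left(6,-5 \right)} \left(-1\right) = -128 - 49 \left(-5 + 6\right) \left(-1\right) = -128 - 49 \cdot 1 \left(-1\right) = -128 - -49 = -128 + 49 = -79$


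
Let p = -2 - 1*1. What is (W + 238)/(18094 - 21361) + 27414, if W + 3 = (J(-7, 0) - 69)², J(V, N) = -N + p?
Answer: 89556119/3267 ≈ 27412.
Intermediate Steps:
p = -3 (p = -2 - 1 = -3)
J(V, N) = -3 - N (J(V, N) = -N - 3 = -3 - N)
W = 5181 (W = -3 + ((-3 - 1*0) - 69)² = -3 + ((-3 + 0) - 69)² = -3 + (-3 - 69)² = -3 + (-72)² = -3 + 5184 = 5181)
(W + 238)/(18094 - 21361) + 27414 = (5181 + 238)/(18094 - 21361) + 27414 = 5419/(-3267) + 27414 = 5419*(-1/3267) + 27414 = -5419/3267 + 27414 = 89556119/3267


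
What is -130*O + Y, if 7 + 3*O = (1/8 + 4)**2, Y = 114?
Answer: -30721/96 ≈ -320.01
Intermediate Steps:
O = 641/192 (O = -7/3 + (1/8 + 4)**2/3 = -7/3 + (33/8)**2/3 = -7/3 + (1/3)*(1089/64) = -7/3 + 363/64 = 641/192 ≈ 3.3385)
-130*O + Y = -130*641/192 + 114 = -41665/96 + 114 = -30721/96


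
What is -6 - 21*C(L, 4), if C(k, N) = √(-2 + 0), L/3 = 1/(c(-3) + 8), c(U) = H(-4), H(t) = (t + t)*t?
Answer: -6 - 21*I*√2 ≈ -6.0 - 29.698*I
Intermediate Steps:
H(t) = 2*t² (H(t) = (2*t)*t = 2*t²)
c(U) = 32 (c(U) = 2*(-4)² = 2*16 = 32)
L = 3/40 (L = 3/(32 + 8) = 3/40 ≈ 0.075000)
C(k, N) = I*√2 (C(k, N) = √(-2) = I*√2)
-6 - 21*C(L, 4) = -6 - 21*I*√2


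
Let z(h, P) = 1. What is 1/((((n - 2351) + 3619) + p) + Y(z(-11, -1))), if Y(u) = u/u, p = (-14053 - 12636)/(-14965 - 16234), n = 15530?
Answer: 31199/524138690 ≈ 5.9524e-5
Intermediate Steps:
p = 26689/31199 (p = -26689/(-31199) = -26689*(-1/31199) = 26689/31199 ≈ 0.85544)
Y(u) = 1
1/((((n - 2351) + 3619) + p) + Y(z(-11, -1))) = 1/((((15530 - 2351) + 3619) + 26689/31199) + 1) = 1/(((13179 + 3619) + 26689/31199) + 1) = 1/((16798 + 26689/31199) + 1) = 1/(524107491/31199 + 1) = 1/(524138690/31199) = 31199/524138690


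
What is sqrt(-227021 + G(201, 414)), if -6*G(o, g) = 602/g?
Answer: I*sqrt(38910532854)/414 ≈ 476.47*I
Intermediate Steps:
G(o, g) = -301/(3*g)
sqrt(-227021 + G(201, 414)) = sqrt(-227021 - 301/3/414) = sqrt(-227021 - 301/3*1/414) = sqrt(-227021 - 301/1242) = sqrt(-281960383/1242) = I*sqrt(38910532854)/414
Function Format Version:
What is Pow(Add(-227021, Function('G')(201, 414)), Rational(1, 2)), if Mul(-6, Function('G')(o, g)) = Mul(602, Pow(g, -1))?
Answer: Mul(Rational(1, 414), I, Pow(38910532854, Rational(1, 2))) ≈ Mul(476.47, I)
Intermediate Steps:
Function('G')(o, g) = Mul(Rational(-301, 3), Pow(g, -1)) (Function('G')(o, g) = Mul(Rational(-1, 6), Mul(602, Pow(g, -1))) = Mul(Rational(-301, 3), Pow(g, -1)))
Pow(Add(-227021, Function('G')(201, 414)), Rational(1, 2)) = Pow(Add(-227021, Mul(Rational(-301, 3), Pow(414, -1))), Rational(1, 2)) = Pow(Add(-227021, Mul(Rational(-301, 3), Rational(1, 414))), Rational(1, 2)) = Pow(Add(-227021, Rational(-301, 1242)), Rational(1, 2)) = Pow(Rational(-281960383, 1242), Rational(1, 2)) = Mul(Rational(1, 414), I, Pow(38910532854, Rational(1, 2)))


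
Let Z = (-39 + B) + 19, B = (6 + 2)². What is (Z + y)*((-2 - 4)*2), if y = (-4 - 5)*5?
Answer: 12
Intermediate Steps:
B = 64 (B = 8² = 64)
y = -45 (y = -9*5 = -45)
Z = 44 (Z = (-39 + 64) + 19 = 25 + 19 = 44)
(Z + y)*((-2 - 4)*2) = (44 - 45)*((-2 - 4)*2) = -(-6)*2 = -1*(-12) = 12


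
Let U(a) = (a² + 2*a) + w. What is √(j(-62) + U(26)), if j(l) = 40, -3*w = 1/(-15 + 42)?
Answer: √62207/9 ≈ 27.713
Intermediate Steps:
w = -1/81 (w = -1/(3*(-15 + 42)) = -⅓/27 = -⅓*1/27 = -1/81 ≈ -0.012346)
U(a) = -1/81 + a² + 2*a (U(a) = (a² + 2*a) - 1/81 = -1/81 + a² + 2*a)
√(j(-62) + U(26)) = √(40 + (-1/81 + 26² + 2*26)) = √(40 + (-1/81 + 676 + 52)) = √(40 + 58967/81) = √(62207/81) = √62207/9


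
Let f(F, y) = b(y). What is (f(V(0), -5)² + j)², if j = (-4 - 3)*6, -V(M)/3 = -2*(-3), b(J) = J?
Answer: 289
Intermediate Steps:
V(M) = -18 (V(M) = -(-6)*(-3) = -3*6 = -18)
f(F, y) = y
j = -42 (j = -7*6 = -42)
(f(V(0), -5)² + j)² = ((-5)² - 42)² = (25 - 42)² = (-17)² = 289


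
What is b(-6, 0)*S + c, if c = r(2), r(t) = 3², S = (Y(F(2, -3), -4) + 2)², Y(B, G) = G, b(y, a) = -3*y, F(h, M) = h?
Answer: 81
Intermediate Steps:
S = 4 (S = (-4 + 2)² = (-2)² = 4)
r(t) = 9
c = 9
b(-6, 0)*S + c = -3*(-6)*4 + 9 = 18*4 + 9 = 72 + 9 = 81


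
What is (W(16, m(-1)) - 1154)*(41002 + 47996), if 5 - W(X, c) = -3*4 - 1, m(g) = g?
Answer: -101101728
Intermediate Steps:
W(X, c) = 18 (W(X, c) = 5 - (-3*4 - 1) = 5 - (-12 - 1) = 5 - 1*(-13) = 5 + 13 = 18)
(W(16, m(-1)) - 1154)*(41002 + 47996) = (18 - 1154)*(41002 + 47996) = -1136*88998 = -101101728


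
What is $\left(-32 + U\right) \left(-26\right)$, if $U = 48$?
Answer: $-416$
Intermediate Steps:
$\left(-32 + U\right) \left(-26\right) = \left(-32 + 48\right) \left(-26\right) = 16 \left(-26\right) = -416$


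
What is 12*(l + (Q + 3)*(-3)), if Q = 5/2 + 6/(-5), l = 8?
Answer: -294/5 ≈ -58.800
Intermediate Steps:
Q = 13/10 (Q = 5*(1/2) + 6*(-1/5) = 5/2 - 6/5 = 13/10 ≈ 1.3000)
12*(l + (Q + 3)*(-3)) = 12*(8 + (13/10 + 3)*(-3)) = 12*(8 + (43/10)*(-3)) = 12*(8 - 129/10) = 12*(-49/10) = -294/5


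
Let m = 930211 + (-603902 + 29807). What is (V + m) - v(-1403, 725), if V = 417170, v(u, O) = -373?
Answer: 773659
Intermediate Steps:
m = 356116 (m = 930211 - 574095 = 356116)
(V + m) - v(-1403, 725) = (417170 + 356116) - 1*(-373) = 773286 + 373 = 773659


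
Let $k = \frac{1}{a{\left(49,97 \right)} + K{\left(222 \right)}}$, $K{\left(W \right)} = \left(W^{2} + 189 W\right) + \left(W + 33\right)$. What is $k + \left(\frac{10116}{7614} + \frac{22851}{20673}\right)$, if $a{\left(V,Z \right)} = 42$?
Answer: $\frac{8017872580}{3294152967} \approx 2.434$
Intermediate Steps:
$K{\left(W \right)} = 33 + W^{2} + 190 W$ ($K{\left(W \right)} = \left(W^{2} + 189 W\right) + \left(33 + W\right) = 33 + W^{2} + 190 W$)
$k = \frac{1}{91539}$ ($k = \frac{1}{42 + \left(33 + 222^{2} + 190 \cdot 222\right)} = \frac{1}{42 + \left(33 + 49284 + 42180\right)} = \frac{1}{42 + 91497} = \frac{1}{91539} \approx 1.0924 \cdot 10^{-5}$)
$k + \left(\frac{10116}{7614} + \frac{22851}{20673}\right) = \frac{1}{91539} + \left(\frac{10116}{7614} + \frac{22851}{20673}\right) = \frac{1}{91539} + \left(10116 \cdot \frac{1}{7614} + 22851 \cdot \frac{1}{20673}\right) = \frac{1}{91539} + \left(\frac{562}{423} + \frac{2539}{2297}\right) = \frac{1}{91539} + \frac{2364911}{971631} = \frac{8017872580}{3294152967}$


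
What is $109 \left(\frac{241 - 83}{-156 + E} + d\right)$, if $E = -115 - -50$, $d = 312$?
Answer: $\frac{7498546}{221} \approx 33930.0$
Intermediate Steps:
$E = -65$ ($E = -115 + 50 = -65$)
$109 \left(\frac{241 - 83}{-156 + E} + d\right) = 109 \left(\frac{241 - 83}{-156 - 65} + 312\right) = 109 \left(\frac{158}{-221} + 312\right) = 109 \left(158 \left(- \frac{1}{221}\right) + 312\right) = 109 \left(- \frac{158}{221} + 312\right) = 109 \cdot \frac{68794}{221} = \frac{7498546}{221}$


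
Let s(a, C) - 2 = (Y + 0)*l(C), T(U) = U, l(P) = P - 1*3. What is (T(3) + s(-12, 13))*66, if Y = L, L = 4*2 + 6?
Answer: 9570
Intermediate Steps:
l(P) = -3 + P (l(P) = P - 3 = -3 + P)
L = 14 (L = 8 + 6 = 14)
Y = 14
s(a, C) = -40 + 14*C (s(a, C) = 2 + (14 + 0)*(-3 + C) = 2 + 14*(-3 + C) = 2 + (-42 + 14*C) = -40 + 14*C)
(T(3) + s(-12, 13))*66 = (3 + (-40 + 14*13))*66 = (3 + (-40 + 182))*66 = (3 + 142)*66 = 145*66 = 9570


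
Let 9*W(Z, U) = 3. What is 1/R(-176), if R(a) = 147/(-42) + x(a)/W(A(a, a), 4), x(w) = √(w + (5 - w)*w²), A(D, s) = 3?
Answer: 14/201833231 + 48*√350405/201833231 ≈ 0.00014085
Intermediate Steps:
W(Z, U) = ⅓ (W(Z, U) = (⅑)*3 = ⅓)
x(w) = √(w + w²*(5 - w))
R(a) = -7/2 + 3*√(a*(1 - a² + 5*a)) (R(a) = 147/(-42) + √(a*(1 - a² + 5*a))/(⅓) = 147*(-1/42) + √(a*(1 - a² + 5*a))*3 = -7/2 + 3*√(a*(1 - a² + 5*a)))
1/R(-176) = 1/(-7/2 + 3*√(-176*(1 - 1*(-176)² + 5*(-176)))) = 1/(-7/2 + 3*√(-176*(1 - 1*30976 - 880))) = 1/(-7/2 + 3*√(-176*(1 - 30976 - 880))) = 1/(-7/2 + 3*√(-176*(-31855))) = 1/(-7/2 + 3*√5606480) = 1/(-7/2 + 3*(4*√350405)) = 1/(-7/2 + 12*√350405)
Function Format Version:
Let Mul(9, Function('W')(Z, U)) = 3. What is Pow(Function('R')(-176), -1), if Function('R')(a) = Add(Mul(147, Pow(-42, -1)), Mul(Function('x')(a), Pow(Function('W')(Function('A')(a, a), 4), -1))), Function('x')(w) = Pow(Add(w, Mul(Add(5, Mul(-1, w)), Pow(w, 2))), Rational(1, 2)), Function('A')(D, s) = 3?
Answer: Add(Rational(14, 201833231), Mul(Rational(48, 201833231), Pow(350405, Rational(1, 2)))) ≈ 0.00014085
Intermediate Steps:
Function('W')(Z, U) = Rational(1, 3) (Function('W')(Z, U) = Mul(Rational(1, 9), 3) = Rational(1, 3))
Function('x')(w) = Pow(Add(w, Mul(Pow(w, 2), Add(5, Mul(-1, w)))), Rational(1, 2))
Function('R')(a) = Add(Rational(-7, 2), Mul(3, Pow(Mul(a, Add(1, Mul(-1, Pow(a, 2)), Mul(5, a))), Rational(1, 2)))) (Function('R')(a) = Add(Mul(147, Pow(-42, -1)), Mul(Pow(Mul(a, Add(1, Mul(-1, Pow(a, 2)), Mul(5, a))), Rational(1, 2)), Pow(Rational(1, 3), -1))) = Add(Mul(147, Rational(-1, 42)), Mul(Pow(Mul(a, Add(1, Mul(-1, Pow(a, 2)), Mul(5, a))), Rational(1, 2)), 3)) = Add(Rational(-7, 2), Mul(3, Pow(Mul(a, Add(1, Mul(-1, Pow(a, 2)), Mul(5, a))), Rational(1, 2)))))
Pow(Function('R')(-176), -1) = Pow(Add(Rational(-7, 2), Mul(3, Pow(Mul(-176, Add(1, Mul(-1, Pow(-176, 2)), Mul(5, -176))), Rational(1, 2)))), -1) = Pow(Add(Rational(-7, 2), Mul(3, Pow(Mul(-176, Add(1, Mul(-1, 30976), -880)), Rational(1, 2)))), -1) = Pow(Add(Rational(-7, 2), Mul(3, Pow(Mul(-176, Add(1, -30976, -880)), Rational(1, 2)))), -1) = Pow(Add(Rational(-7, 2), Mul(3, Pow(Mul(-176, -31855), Rational(1, 2)))), -1) = Pow(Add(Rational(-7, 2), Mul(3, Pow(5606480, Rational(1, 2)))), -1) = Pow(Add(Rational(-7, 2), Mul(3, Mul(4, Pow(350405, Rational(1, 2))))), -1) = Pow(Add(Rational(-7, 2), Mul(12, Pow(350405, Rational(1, 2)))), -1)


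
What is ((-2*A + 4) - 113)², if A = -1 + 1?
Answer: 11881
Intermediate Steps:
A = 0
((-2*A + 4) - 113)² = ((-2*0 + 4) - 113)² = ((0 + 4) - 113)² = (4 - 113)² = (-109)² = 11881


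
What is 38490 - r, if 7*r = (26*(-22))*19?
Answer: 280298/7 ≈ 40043.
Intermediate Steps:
r = -10868/7 (r = ((26*(-22))*19)/7 = (-572*19)/7 = (⅐)*(-10868) = -10868/7 ≈ -1552.6)
38490 - r = 38490 - 1*(-10868/7) = 38490 + 10868/7 = 280298/7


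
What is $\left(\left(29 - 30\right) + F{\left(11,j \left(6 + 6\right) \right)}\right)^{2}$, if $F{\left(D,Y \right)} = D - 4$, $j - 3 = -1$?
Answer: $36$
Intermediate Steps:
$j = 2$ ($j = 3 - 1 = 2$)
$F{\left(D,Y \right)} = -4 + D$
$\left(\left(29 - 30\right) + F{\left(11,j \left(6 + 6\right) \right)}\right)^{2} = \left(\left(29 - 30\right) + \left(-4 + 11\right)\right)^{2} = \left(-1 + 7\right)^{2} = 6^{2} = 36$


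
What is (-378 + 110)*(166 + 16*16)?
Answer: -113096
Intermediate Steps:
(-378 + 110)*(166 + 16*16) = -268*(166 + 256) = -268*422 = -113096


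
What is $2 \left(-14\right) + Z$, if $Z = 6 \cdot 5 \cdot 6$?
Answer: $152$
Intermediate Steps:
$Z = 180$ ($Z = 30 \cdot 6 = 180$)
$2 \left(-14\right) + Z = 2 \left(-14\right) + 180 = -28 + 180 = 152$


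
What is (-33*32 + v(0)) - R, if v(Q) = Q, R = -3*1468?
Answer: 3348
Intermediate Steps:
R = -4404
(-33*32 + v(0)) - R = (-33*32 + 0) - 1*(-4404) = (-1056 + 0) + 4404 = -1056 + 4404 = 3348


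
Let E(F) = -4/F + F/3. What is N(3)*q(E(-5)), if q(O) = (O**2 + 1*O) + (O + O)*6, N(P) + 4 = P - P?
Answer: 9464/225 ≈ 42.062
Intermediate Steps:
N(P) = -4 (N(P) = -4 + (P - P) = -4 + 0 = -4)
E(F) = -4/F + F/3 (E(F) = -4/F + F*(1/3) = -4/F + F/3)
q(O) = O**2 + 13*O (q(O) = (O**2 + O) + (2*O)*6 = (O + O**2) + 12*O = O**2 + 13*O)
N(3)*q(E(-5)) = -4*(-4/(-5) + (1/3)*(-5))*(13 + (-4/(-5) + (1/3)*(-5))) = -4*(-4*(-1/5) - 5/3)*(13 + (-4*(-1/5) - 5/3)) = -4*(4/5 - 5/3)*(13 + (4/5 - 5/3)) = -(-52)*(13 - 13/15)/15 = -(-52)*182/(15*15) = -4*(-2366/225) = 9464/225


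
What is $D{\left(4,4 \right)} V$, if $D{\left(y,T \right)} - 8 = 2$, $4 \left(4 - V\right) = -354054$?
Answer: $885175$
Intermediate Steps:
$V = \frac{177035}{2}$ ($V = 4 - - \frac{177027}{2} = 4 + \frac{177027}{2} = \frac{177035}{2} \approx 88518.0$)
$D{\left(y,T \right)} = 10$ ($D{\left(y,T \right)} = 8 + 2 = 10$)
$D{\left(4,4 \right)} V = 10 \cdot \frac{177035}{2} = 885175$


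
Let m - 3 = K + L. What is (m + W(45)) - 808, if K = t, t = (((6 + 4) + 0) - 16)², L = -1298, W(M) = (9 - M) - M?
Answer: -2148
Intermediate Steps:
W(M) = 9 - 2*M
t = 36 (t = ((10 + 0) - 16)² = (10 - 16)² = (-6)² = 36)
K = 36
m = -1259 (m = 3 + (36 - 1298) = 3 - 1262 = -1259)
(m + W(45)) - 808 = (-1259 + (9 - 2*45)) - 808 = (-1259 + (9 - 90)) - 808 = (-1259 - 81) - 808 = -1340 - 808 = -2148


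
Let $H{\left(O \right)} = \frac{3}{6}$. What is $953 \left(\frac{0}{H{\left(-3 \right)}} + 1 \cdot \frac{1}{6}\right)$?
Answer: $\frac{953}{6} \approx 158.83$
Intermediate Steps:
$H{\left(O \right)} = \frac{1}{2}$ ($H{\left(O \right)} = 3 \cdot \frac{1}{6} = \frac{1}{2}$)
$953 \left(\frac{0}{H{\left(-3 \right)}} + 1 \cdot \frac{1}{6}\right) = 953 \left(0 \frac{1}{\frac{1}{2}} + 1 \cdot \frac{1}{6}\right) = 953 \left(0 \cdot 2 + 1 \cdot \frac{1}{6}\right) = 953 \left(0 + \frac{1}{6}\right) = 953 \cdot \frac{1}{6} = \frac{953}{6}$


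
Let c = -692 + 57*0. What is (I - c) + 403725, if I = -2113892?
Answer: -1709475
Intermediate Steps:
c = -692 (c = -692 + 0 = -692)
(I - c) + 403725 = (-2113892 - 1*(-692)) + 403725 = (-2113892 + 692) + 403725 = -2113200 + 403725 = -1709475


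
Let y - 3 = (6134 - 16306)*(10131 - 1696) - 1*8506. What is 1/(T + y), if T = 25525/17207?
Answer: -17207/1476520995336 ≈ -1.1654e-8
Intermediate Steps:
T = 25525/17207 (T = 25525*(1/17207) = 25525/17207 ≈ 1.4834)
y = -85809323 (y = 3 + ((6134 - 16306)*(10131 - 1696) - 1*8506) = 3 + (-10172*8435 - 8506) = 3 + (-85800820 - 8506) = 3 - 85809326 = -85809323)
1/(T + y) = 1/(25525/17207 - 85809323) = 1/(-1476520995336/17207) = -17207/1476520995336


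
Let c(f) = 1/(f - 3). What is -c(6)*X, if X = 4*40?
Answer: -160/3 ≈ -53.333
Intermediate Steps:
c(f) = 1/(-3 + f)
X = 160
-c(6)*X = -160/(-3 + 6) = -160/3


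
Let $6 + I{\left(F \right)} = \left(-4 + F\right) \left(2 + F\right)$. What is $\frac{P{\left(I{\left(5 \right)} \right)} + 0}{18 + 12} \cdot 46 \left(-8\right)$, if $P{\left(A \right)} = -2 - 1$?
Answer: $\frac{184}{5} \approx 36.8$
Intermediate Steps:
$I{\left(F \right)} = -6 + \left(-4 + F\right) \left(2 + F\right)$
$P{\left(A \right)} = -3$
$\frac{P{\left(I{\left(5 \right)} \right)} + 0}{18 + 12} \cdot 46 \left(-8\right) = \frac{-3 + 0}{18 + 12} \cdot 46 \left(-8\right) = - \frac{3}{30} \cdot 46 \left(-8\right) = \left(-3\right) \frac{1}{30} \cdot 46 \left(-8\right) = \left(- \frac{1}{10}\right) 46 \left(-8\right) = \left(- \frac{23}{5}\right) \left(-8\right) = \frac{184}{5}$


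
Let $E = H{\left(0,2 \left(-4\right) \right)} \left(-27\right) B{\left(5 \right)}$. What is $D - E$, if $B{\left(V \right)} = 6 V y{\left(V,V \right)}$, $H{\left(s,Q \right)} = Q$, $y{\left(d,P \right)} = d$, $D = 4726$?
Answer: $-27674$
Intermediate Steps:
$B{\left(V \right)} = 6 V^{2}$ ($B{\left(V \right)} = 6 V V = 6 V^{2}$)
$E = 32400$ ($E = 2 \left(-4\right) \left(-27\right) 6 \cdot 5^{2} = \left(-8\right) \left(-27\right) 6 \cdot 25 = 216 \cdot 150 = 32400$)
$D - E = 4726 - 32400 = -27674$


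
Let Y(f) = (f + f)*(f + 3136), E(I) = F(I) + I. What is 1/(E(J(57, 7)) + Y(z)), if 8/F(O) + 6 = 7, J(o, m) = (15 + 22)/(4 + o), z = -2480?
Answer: -61/198478835 ≈ -3.0734e-7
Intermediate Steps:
J(o, m) = 37/(4 + o)
F(O) = 8 (F(O) = 8/(-6 + 7) = 8/1 = 8*1 = 8)
E(I) = 8 + I
Y(f) = 2*f*(3136 + f) (Y(f) = (2*f)*(3136 + f) = 2*f*(3136 + f))
1/(E(J(57, 7)) + Y(z)) = 1/((8 + 37/(4 + 57)) + 2*(-2480)*(3136 - 2480)) = 1/((8 + 37/61) + 2*(-2480)*656) = 1/((8 + 37*(1/61)) - 3253760) = 1/((8 + 37/61) - 3253760) = 1/(525/61 - 3253760) = 1/(-198478835/61) = -61/198478835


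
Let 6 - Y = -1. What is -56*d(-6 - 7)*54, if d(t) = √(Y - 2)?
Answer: -3024*√5 ≈ -6761.9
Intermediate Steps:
Y = 7 (Y = 6 - 1*(-1) = 6 + 1 = 7)
d(t) = √5 (d(t) = √(7 - 2) = √5)
-56*d(-6 - 7)*54 = -56*√5*54 = -3024*√5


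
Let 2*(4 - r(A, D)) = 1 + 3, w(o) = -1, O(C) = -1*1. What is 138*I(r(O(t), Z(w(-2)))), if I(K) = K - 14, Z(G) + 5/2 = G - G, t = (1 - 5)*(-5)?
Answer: -1656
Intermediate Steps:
t = 20 (t = -4*(-5) = 20)
O(C) = -1
Z(G) = -5/2 (Z(G) = -5/2 + (G - G) = -5/2 + 0 = -5/2)
r(A, D) = 2 (r(A, D) = 4 - (1 + 3)/2 = 4 - ½*4 = 4 - 2 = 2)
I(K) = -14 + K
138*I(r(O(t), Z(w(-2)))) = 138*(-14 + 2) = 138*(-12) = -1656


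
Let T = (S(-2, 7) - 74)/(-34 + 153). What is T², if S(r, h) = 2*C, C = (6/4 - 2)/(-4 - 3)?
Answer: 267289/693889 ≈ 0.38520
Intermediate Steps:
C = 1/14 (C = (6*(¼) - 2)/(-7) = (3/2 - 2)*(-⅐) = -½*(-⅐) = 1/14 ≈ 0.071429)
S(r, h) = ⅐ (S(r, h) = 2*(1/14) = ⅐)
T = -517/833 (T = (⅐ - 74)/(-34 + 153) = -517/7/119 = -517/7*1/119 = -517/833 ≈ -0.62065)
T² = (-517/833)² = 267289/693889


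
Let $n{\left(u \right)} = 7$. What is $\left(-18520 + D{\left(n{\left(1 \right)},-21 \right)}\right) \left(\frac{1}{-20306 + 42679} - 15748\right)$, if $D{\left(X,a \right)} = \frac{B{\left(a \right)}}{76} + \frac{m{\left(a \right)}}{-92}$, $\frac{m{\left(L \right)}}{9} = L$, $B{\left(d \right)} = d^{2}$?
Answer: $\frac{5700563096828839}{19554002} \approx 2.9153 \cdot 10^{8}$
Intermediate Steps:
$m{\left(L \right)} = 9 L$
$D{\left(X,a \right)} = - \frac{9 a}{92} + \frac{a^{2}}{76}$ ($D{\left(X,a \right)} = \frac{a^{2}}{76} + \frac{9 a}{-92} = a^{2} \cdot \frac{1}{76} + 9 a \left(- \frac{1}{92}\right) = \frac{a^{2}}{76} - \frac{9 a}{92} = - \frac{9 a}{92} + \frac{a^{2}}{76}$)
$\left(-18520 + D{\left(n{\left(1 \right)},-21 \right)}\right) \left(\frac{1}{-20306 + 42679} - 15748\right) = \left(-18520 + \frac{1}{1748} \left(-21\right) \left(-171 + 23 \left(-21\right)\right)\right) \left(\frac{1}{-20306 + 42679} - 15748\right) = \left(-18520 + \frac{1}{1748} \left(-21\right) \left(-171 - 483\right)\right) \left(\frac{1}{22373} - 15748\right) = \left(-18520 + \frac{1}{1748} \left(-21\right) \left(-654\right)\right) \left(\frac{1}{22373} - 15748\right) = \left(-18520 + \frac{6867}{874}\right) \left(- \frac{352330003}{22373}\right) = \left(- \frac{16179613}{874}\right) \left(- \frac{352330003}{22373}\right) = \frac{5700563096828839}{19554002}$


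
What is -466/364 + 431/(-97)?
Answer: -101043/17654 ≈ -5.7235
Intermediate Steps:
-466/364 + 431/(-97) = -466*1/364 + 431*(-1/97) = -233/182 - 431/97 = -101043/17654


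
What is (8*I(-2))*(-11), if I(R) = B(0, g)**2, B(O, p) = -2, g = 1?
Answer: -352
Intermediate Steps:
I(R) = 4 (I(R) = (-2)**2 = 4)
(8*I(-2))*(-11) = (8*4)*(-11) = 32*(-11) = -352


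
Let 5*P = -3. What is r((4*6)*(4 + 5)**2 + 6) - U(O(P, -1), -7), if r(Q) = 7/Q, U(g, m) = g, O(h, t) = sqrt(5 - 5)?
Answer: 7/1950 ≈ 0.0035897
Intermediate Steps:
P = -3/5 (P = (1/5)*(-3) = -3/5 ≈ -0.60000)
O(h, t) = 0 (O(h, t) = sqrt(0) = 0)
r((4*6)*(4 + 5)**2 + 6) - U(O(P, -1), -7) = 7/((4*6)*(4 + 5)**2 + 6) - 1*0 = 7/(24*9**2 + 6) + 0 = 7/(24*81 + 6) + 0 = 7/(1944 + 6) + 0 = 7/1950 + 0 = 7/1950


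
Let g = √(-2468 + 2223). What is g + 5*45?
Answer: 225 + 7*I*√5 ≈ 225.0 + 15.652*I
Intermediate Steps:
g = 7*I*√5 (g = √(-245) = 7*I*√5 ≈ 15.652*I)
g + 5*45 = 7*I*√5 + 5*45 = 7*I*√5 + 225 = 225 + 7*I*√5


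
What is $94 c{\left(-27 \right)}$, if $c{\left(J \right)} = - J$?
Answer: $2538$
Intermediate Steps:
$94 c{\left(-27 \right)} = 94 \left(\left(-1\right) \left(-27\right)\right) = 94 \cdot 27 = 2538$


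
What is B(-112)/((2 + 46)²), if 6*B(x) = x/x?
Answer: 1/13824 ≈ 7.2338e-5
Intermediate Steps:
B(x) = ⅙ (B(x) = (x/x)/6 = (⅙)*1 = ⅙)
B(-112)/((2 + 46)²) = 1/(6*((2 + 46)²)) = 1/(6*(48²)) = (⅙)/2304 = (⅙)*(1/2304) = 1/13824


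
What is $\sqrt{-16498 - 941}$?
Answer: $i \sqrt{17439} \approx 132.06 i$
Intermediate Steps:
$\sqrt{-16498 - 941} = \sqrt{-17439} = i \sqrt{17439}$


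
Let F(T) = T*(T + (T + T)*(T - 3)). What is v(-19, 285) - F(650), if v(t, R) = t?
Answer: -547137519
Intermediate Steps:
F(T) = T*(T + 2*T*(-3 + T)) (F(T) = T*(T + (2*T)*(-3 + T)) = T*(T + 2*T*(-3 + T)))
v(-19, 285) - F(650) = -19 - 650²*(-5 + 2*650) = -19 - 422500*(-5 + 1300) = -19 - 422500*1295 = -19 - 1*547137500 = -19 - 547137500 = -547137519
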